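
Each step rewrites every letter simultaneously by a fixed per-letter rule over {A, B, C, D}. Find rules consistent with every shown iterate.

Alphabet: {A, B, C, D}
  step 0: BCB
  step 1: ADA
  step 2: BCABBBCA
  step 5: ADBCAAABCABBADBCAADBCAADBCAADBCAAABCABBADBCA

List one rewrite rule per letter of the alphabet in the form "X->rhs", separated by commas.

A->BCA, B->A, C->D, D->BB

  step 1 ⇒ step 2: ADA ⇒ BCA·BB·BCA
    A ↦ BCA
    D ↦ BB
  step 0 ⇒ step 1: BCB ⇒ A·D·A
    B ↦ A
  step 0 ⇒ step 1: BCB ⇒ A·D·A
    C ↦ D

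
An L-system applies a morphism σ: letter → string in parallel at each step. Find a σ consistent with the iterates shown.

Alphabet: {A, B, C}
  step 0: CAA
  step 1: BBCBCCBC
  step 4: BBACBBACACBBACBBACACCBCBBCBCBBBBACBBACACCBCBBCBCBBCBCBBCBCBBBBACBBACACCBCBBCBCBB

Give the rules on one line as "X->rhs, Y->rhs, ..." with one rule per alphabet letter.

A->CBC, B->AC, C->BB

  step 0 ⇒ step 1: CAA ⇒ BB·CBC·CBC
    A ↦ CBC
    C ↦ BB
    B ↦ AC  (constrained at step 1)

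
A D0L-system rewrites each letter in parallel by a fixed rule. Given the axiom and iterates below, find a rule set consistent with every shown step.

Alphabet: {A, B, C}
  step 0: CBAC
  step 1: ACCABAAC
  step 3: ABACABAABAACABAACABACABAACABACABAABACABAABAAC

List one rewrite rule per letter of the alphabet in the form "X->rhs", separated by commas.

  step 0 ⇒ step 1: CBAC ⇒ AC·C·ABA·AC
    A ↦ ABA
    B ↦ C
    C ↦ AC

A->ABA, B->C, C->AC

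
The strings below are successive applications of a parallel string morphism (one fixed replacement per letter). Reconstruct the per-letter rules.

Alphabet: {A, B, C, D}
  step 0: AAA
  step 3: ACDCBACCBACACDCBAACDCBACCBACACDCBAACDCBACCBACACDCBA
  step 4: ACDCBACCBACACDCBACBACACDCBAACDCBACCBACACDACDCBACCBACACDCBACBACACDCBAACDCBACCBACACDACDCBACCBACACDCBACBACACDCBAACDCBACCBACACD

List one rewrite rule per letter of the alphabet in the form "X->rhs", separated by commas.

  step 3 ⇒ step 4: ACDCBACCBACACDCBAACDCBACCBACACDCBAACDCBACCBACACDCBA ⇒ ACD·CBA·C·CBA·C·ACD·CBA·CBA·C·ACD·CBA·ACD·CBA·C·CBA·C·ACD·ACD·CBA·C·CBA·C·ACD·CBA·CBA·C·ACD·CBA·ACD·CBA·C·CBA·C·ACD·ACD·CBA·C·CBA·C·ACD·CBA·CBA·C·ACD·CBA·ACD·CBA·C·CBA·C·ACD
    A ↦ ACD
    B ↦ C
    C ↦ CBA
    D ↦ C

A->ACD, B->C, C->CBA, D->C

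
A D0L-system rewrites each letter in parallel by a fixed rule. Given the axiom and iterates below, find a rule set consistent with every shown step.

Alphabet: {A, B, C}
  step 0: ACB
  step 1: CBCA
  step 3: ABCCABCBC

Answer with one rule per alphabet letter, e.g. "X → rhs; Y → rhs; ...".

  step 0 ⇒ step 1: ACB ⇒ C·BC·A
    A ↦ C
    B ↦ A
    C ↦ BC

A->C, B->A, C->BC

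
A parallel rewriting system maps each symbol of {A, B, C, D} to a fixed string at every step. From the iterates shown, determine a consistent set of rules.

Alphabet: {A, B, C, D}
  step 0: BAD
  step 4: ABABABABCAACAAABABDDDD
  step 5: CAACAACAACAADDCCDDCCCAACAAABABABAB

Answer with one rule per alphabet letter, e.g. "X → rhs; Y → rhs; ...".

  step 4 ⇒ step 5: ABABABABCAACAAABABDDDD ⇒ C·AA·C·AA·C·AA·C·AA·DD·C·C·DD·C·C·C·AA·C·AA·AB·AB·AB·AB
    A ↦ C
    B ↦ AA
    C ↦ DD
    D ↦ AB

A->C, B->AA, C->DD, D->AB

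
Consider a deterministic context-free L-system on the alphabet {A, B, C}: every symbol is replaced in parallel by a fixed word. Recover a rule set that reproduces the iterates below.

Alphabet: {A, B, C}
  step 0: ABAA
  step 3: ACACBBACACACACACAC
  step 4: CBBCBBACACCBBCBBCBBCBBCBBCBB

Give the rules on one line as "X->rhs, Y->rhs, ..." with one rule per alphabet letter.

A->C, B->AC, C->BB

  step 3 ⇒ step 4: ACACBBACACACACACAC ⇒ C·BB·C·BB·AC·AC·C·BB·C·BB·C·BB·C·BB·C·BB·C·BB
    A ↦ C
    B ↦ AC
    C ↦ BB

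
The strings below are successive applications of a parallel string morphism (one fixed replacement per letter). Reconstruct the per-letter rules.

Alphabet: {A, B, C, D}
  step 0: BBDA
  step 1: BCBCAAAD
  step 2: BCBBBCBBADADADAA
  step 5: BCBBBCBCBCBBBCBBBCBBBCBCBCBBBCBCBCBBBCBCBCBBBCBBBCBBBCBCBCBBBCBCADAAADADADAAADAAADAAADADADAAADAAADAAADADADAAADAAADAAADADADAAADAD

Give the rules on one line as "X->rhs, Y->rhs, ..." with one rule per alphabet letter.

A->AD, B->BC, C->BB, D->AA

  step 1 ⇒ step 2: BCBCAAAD ⇒ BC·BB·BC·BB·AD·AD·AD·AA
    A ↦ AD
    B ↦ BC
    C ↦ BB
    D ↦ AA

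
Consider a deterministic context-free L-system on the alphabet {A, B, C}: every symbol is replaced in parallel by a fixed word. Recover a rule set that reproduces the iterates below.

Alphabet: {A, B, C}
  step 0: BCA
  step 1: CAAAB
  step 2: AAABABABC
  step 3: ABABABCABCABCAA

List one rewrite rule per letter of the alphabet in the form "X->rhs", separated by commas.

  step 2 ⇒ step 3: AAABABABC ⇒ AB·AB·AB·C·AB·C·AB·C·AA
    A ↦ AB
    B ↦ C
    C ↦ AA

A->AB, B->C, C->AA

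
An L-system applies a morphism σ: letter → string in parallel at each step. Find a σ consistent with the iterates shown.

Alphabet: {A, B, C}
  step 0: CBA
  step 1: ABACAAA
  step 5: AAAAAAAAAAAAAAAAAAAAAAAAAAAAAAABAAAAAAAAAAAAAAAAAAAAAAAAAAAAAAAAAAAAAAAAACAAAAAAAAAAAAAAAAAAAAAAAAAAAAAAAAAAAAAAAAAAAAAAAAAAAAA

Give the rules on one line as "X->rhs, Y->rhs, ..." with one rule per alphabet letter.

  step 0 ⇒ step 1: CBA ⇒ AB·ACA·AA
    A ↦ AA
    B ↦ ACA
    C ↦ AB

A->AA, B->ACA, C->AB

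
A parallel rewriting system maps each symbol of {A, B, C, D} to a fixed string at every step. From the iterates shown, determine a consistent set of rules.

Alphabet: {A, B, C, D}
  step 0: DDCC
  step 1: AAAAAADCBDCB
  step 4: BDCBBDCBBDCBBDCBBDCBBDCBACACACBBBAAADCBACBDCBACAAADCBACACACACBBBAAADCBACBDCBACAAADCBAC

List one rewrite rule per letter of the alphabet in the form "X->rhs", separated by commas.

  step 0 ⇒ step 1: DDCC ⇒ AAA·AAA·DCB·DCB
    C ↦ DCB
    D ↦ AAA
    A ↦ B  (constrained at step 1)
    B ↦ AC  (constrained at step 1)

A->B, B->AC, C->DCB, D->AAA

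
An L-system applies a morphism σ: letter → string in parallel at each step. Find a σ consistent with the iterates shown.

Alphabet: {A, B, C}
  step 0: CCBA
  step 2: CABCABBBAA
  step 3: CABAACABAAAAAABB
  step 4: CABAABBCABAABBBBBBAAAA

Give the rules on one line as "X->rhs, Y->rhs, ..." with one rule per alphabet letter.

A->B, B->AA, C->CA

  step 3 ⇒ step 4: CABAACABAAAAAABB ⇒ CA·B·AA·B·B·CA·B·AA·B·B·B·B·B·B·AA·AA
    A ↦ B
    B ↦ AA
    C ↦ CA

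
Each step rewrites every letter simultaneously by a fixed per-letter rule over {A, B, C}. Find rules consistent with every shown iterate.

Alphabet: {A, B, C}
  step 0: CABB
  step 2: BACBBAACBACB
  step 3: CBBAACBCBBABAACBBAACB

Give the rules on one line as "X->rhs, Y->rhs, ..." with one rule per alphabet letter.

  step 2 ⇒ step 3: BACBBAACBACB ⇒ CB·BA·A·CB·CB·BA·BA·A·CB·BA·A·CB
    A ↦ BA
    B ↦ CB
    C ↦ A

A->BA, B->CB, C->A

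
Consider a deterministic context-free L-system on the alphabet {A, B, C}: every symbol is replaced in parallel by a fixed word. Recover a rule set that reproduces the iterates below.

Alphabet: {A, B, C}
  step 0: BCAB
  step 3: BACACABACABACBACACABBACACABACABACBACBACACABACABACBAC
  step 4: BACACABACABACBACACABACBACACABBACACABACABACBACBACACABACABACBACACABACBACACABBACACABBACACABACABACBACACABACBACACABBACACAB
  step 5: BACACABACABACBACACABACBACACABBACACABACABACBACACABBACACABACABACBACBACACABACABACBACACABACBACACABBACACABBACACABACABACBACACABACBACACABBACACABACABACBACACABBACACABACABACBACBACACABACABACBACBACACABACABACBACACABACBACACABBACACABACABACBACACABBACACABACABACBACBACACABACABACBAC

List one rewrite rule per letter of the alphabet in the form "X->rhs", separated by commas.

  step 4 ⇒ step 5: BACACABACABACBACACABACBACACABBACACABACABACBACBACACABACABACBACACABACBACACABBACACABBACACABACABACBACACABACBACACABBACACAB ⇒ BAC·AC·AB·AC·AB·AC·BAC·AC·AB·AC·BAC·AC·AB·BAC·AC·AB·AC·AB·AC·BAC·AC·AB·BAC·AC·AB·AC·AB·AC·BAC·BAC·AC·AB·AC·AB·AC·BAC·AC·AB·AC·BAC·AC·AB·BAC·AC·AB·BAC·AC·AB·AC·AB·AC·BAC·AC·AB·AC·BAC·AC·AB·BAC·AC·AB·AC·AB·AC·BAC·AC·AB·BAC·AC·AB·AC·AB·AC·BAC·BAC·AC·AB·AC·AB·AC·BAC·BAC·AC·AB·AC·AB·AC·BAC·AC·AB·AC·BAC·AC·AB·BAC·AC·AB·AC·AB·AC·BAC·AC·AB·BAC·AC·AB·AC·AB·AC·BAC·BAC·AC·AB·AC·AB·AC·BAC
    A ↦ AC
    B ↦ BAC
    C ↦ AB

A->AC, B->BAC, C->AB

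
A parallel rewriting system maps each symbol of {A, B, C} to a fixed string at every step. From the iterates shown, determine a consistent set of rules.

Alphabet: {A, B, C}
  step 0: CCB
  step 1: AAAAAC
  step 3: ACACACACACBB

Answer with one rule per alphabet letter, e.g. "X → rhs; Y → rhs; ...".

  step 0 ⇒ step 1: CCB ⇒ AA·AA·AC
    B ↦ AC
    C ↦ AA
    A ↦ B  (constrained at step 1)

A->B, B->AC, C->AA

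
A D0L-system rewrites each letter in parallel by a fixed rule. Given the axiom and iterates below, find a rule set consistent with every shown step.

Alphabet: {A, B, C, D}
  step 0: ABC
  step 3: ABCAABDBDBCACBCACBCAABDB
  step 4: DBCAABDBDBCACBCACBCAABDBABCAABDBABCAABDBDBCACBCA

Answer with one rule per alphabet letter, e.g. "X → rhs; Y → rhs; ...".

A->DB, B->CA, C->AB, D->CB

  step 3 ⇒ step 4: ABCAABDBDBCACBCACBCAABDB ⇒ DB·CA·AB·DB·DB·CA·CB·CA·CB·CA·AB·DB·AB·CA·AB·DB·AB·CA·AB·DB·DB·CA·CB·CA
    A ↦ DB
    B ↦ CA
    C ↦ AB
    D ↦ CB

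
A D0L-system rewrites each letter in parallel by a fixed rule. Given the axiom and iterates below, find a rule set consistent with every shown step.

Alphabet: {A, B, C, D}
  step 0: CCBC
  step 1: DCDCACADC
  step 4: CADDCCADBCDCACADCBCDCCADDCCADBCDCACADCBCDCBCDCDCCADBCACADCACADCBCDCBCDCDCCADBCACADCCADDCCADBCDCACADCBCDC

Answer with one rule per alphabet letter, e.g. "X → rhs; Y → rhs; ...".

A->CAD, B->ACA, C->DC, D->BC

  step 0 ⇒ step 1: CCBC ⇒ DC·DC·ACA·DC
    B ↦ ACA
    C ↦ DC
    A ↦ CAD  (constrained at step 1)
    D ↦ BC  (constrained at step 1)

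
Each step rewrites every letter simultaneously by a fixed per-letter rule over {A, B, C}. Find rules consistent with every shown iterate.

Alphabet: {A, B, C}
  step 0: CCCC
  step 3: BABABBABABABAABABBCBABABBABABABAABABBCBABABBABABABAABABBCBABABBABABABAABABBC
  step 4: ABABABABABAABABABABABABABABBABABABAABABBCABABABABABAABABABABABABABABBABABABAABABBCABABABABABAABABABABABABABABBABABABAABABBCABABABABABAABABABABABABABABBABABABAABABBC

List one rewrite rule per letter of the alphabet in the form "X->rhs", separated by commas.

  step 3 ⇒ step 4: BABABBABABABAABABBCBABABBABABABAABABBCBABABBABABABAABABBCBABABBABABABAABABBC ⇒ ABA·B·ABA·B·ABA·ABA·B·ABA·B·ABA·B·ABA·B·B·ABA·B·ABA·ABA·BBC·ABA·B·ABA·B·ABA·ABA·B·ABA·B·ABA·B·ABA·B·B·ABA·B·ABA·ABA·BBC·ABA·B·ABA·B·ABA·ABA·B·ABA·B·ABA·B·ABA·B·B·ABA·B·ABA·ABA·BBC·ABA·B·ABA·B·ABA·ABA·B·ABA·B·ABA·B·ABA·B·B·ABA·B·ABA·ABA·BBC
    A ↦ B
    B ↦ ABA
    C ↦ BBC

A->B, B->ABA, C->BBC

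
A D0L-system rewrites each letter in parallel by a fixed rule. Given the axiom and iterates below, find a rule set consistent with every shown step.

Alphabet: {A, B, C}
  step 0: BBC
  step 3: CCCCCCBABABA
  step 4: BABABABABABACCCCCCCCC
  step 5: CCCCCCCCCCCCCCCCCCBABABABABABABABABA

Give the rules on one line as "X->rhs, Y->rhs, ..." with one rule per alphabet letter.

  step 4 ⇒ step 5: BABABABABABACCCCCCCCC ⇒ C·CC·C·CC·C·CC·C·CC·C·CC·C·CC·BA·BA·BA·BA·BA·BA·BA·BA·BA
    A ↦ CC
    B ↦ C
    C ↦ BA

A->CC, B->C, C->BA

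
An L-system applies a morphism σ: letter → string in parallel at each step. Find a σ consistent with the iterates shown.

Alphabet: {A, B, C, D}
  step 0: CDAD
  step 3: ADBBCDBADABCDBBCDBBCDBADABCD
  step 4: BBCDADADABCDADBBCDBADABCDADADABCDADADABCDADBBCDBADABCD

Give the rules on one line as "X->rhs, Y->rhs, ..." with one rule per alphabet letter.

A->B, B->AD, C->A, D->BCD

  step 3 ⇒ step 4: ADBBCDBADABCDBBCDBBCDBADABCD ⇒ B·BCD·AD·AD·A·BCD·AD·B·BCD·B·AD·A·BCD·AD·AD·A·BCD·AD·AD·A·BCD·AD·B·BCD·B·AD·A·BCD
    A ↦ B
    B ↦ AD
    C ↦ A
    D ↦ BCD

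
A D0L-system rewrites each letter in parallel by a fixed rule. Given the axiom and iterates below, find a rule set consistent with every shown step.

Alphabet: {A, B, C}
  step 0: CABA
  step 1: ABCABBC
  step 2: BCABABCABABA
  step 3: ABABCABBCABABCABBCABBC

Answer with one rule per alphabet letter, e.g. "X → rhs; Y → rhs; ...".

A->BC, B->AB, C->A

  step 2 ⇒ step 3: BCABABCABABA ⇒ AB·A·BC·AB·BC·AB·A·BC·AB·BC·AB·BC
    A ↦ BC
    B ↦ AB
    C ↦ A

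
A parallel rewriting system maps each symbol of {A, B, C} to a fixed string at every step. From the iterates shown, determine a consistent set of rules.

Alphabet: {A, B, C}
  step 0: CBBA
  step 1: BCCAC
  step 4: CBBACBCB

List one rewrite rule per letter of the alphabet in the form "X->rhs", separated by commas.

A->AC, B->C, C->B

  step 0 ⇒ step 1: CBBA ⇒ B·C·C·AC
    A ↦ AC
    B ↦ C
    C ↦ B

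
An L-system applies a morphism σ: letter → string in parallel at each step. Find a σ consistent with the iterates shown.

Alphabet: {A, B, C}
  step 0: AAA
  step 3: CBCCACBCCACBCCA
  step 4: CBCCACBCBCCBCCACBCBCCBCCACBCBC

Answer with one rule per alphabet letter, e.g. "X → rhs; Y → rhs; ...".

  step 3 ⇒ step 4: CBCCACBCCACBCCA ⇒ CB·CCA·CB·CB·C·CB·CCA·CB·CB·C·CB·CCA·CB·CB·C
    A ↦ C
    B ↦ CCA
    C ↦ CB

A->C, B->CCA, C->CB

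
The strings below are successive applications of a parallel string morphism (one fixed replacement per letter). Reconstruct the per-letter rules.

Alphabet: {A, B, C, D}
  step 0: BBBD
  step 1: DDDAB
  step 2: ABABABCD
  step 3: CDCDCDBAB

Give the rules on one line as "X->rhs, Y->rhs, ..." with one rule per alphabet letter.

  step 2 ⇒ step 3: ABABABCD ⇒ C·D·C·D·C·D·B·AB
    A ↦ C
    B ↦ D
    C ↦ B
    D ↦ AB

A->C, B->D, C->B, D->AB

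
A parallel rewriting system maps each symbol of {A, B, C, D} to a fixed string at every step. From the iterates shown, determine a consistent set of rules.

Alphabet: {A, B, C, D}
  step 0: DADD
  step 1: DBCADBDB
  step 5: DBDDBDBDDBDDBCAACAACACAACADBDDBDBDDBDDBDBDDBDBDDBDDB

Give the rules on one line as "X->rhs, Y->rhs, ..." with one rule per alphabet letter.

A->CA, B->D, C->A, D->DB

  step 0 ⇒ step 1: DADD ⇒ DB·CA·DB·DB
    A ↦ CA
    D ↦ DB
    B ↦ D  (constrained at step 1)
    C ↦ A  (constrained at step 1)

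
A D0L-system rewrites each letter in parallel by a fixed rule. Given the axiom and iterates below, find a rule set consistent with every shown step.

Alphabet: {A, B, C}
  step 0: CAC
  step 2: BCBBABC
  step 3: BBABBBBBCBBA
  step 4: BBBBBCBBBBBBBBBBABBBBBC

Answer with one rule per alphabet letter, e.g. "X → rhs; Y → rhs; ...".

  step 3 ⇒ step 4: BBABBBBBCBBA ⇒ BB·BB·BC·BB·BB·BB·BB·BB·A·BB·BB·BC
    A ↦ BC
    B ↦ BB
    C ↦ A

A->BC, B->BB, C->A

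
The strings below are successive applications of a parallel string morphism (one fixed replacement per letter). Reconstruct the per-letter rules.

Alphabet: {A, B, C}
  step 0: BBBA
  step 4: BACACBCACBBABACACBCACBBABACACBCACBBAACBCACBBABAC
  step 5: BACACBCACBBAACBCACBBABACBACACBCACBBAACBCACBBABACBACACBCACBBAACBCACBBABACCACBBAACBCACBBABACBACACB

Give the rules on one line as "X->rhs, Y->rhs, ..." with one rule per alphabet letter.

A->C, B->BA, C->ACB

  step 4 ⇒ step 5: BACACBCACBBABACACBCACBBABACACBCACBBAACBCACBBABAC ⇒ BA·C·ACB·C·ACB·BA·ACB·C·ACB·BA·BA·C·BA·C·ACB·C·ACB·BA·ACB·C·ACB·BA·BA·C·BA·C·ACB·C·ACB·BA·ACB·C·ACB·BA·BA·C·C·ACB·BA·ACB·C·ACB·BA·BA·C·BA·C·ACB
    A ↦ C
    B ↦ BA
    C ↦ ACB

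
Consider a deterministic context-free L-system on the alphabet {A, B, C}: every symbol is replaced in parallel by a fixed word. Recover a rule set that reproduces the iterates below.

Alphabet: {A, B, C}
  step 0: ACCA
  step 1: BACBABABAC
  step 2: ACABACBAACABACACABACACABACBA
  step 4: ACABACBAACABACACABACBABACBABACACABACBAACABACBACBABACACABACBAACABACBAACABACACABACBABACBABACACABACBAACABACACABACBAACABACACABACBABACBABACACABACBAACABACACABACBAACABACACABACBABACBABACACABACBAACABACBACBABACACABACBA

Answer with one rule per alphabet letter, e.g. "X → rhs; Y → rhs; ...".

A->BAC, B->ACA, C->BA

  step 1 ⇒ step 2: BACBABABAC ⇒ ACA·BAC·BA·ACA·BAC·ACA·BAC·ACA·BAC·BA
    A ↦ BAC
    B ↦ ACA
    C ↦ BA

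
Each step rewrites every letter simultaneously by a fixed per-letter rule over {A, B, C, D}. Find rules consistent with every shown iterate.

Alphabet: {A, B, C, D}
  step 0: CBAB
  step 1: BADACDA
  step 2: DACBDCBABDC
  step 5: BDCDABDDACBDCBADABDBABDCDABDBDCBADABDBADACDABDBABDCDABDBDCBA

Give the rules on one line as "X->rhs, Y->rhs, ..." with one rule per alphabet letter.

A->C, B->DA, C->BA, D->BD

  step 1 ⇒ step 2: BADACDA ⇒ DA·C·BD·C·BA·BD·C
    A ↦ C
    B ↦ DA
    C ↦ BA
    D ↦ BD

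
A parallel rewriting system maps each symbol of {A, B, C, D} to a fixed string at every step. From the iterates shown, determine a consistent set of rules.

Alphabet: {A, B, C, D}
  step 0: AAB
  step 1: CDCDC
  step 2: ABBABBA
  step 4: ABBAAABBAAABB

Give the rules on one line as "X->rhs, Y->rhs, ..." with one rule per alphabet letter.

  step 1 ⇒ step 2: CDCDC ⇒ A·BB·A·BB·A
    C ↦ A
    D ↦ BB
  step 0 ⇒ step 1: AAB ⇒ CD·CD·C
    A ↦ CD
  step 0 ⇒ step 1: AAB ⇒ CD·CD·C
    B ↦ C

A->CD, B->C, C->A, D->BB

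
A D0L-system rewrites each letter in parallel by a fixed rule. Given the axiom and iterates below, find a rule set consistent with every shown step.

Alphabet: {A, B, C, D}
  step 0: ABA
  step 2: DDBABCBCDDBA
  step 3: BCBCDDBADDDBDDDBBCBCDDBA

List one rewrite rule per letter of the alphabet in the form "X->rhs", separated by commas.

A->BA, B->DD, C->DB, D->BC

  step 2 ⇒ step 3: DDBABCBCDDBA ⇒ BC·BC·DD·BA·DD·DB·DD·DB·BC·BC·DD·BA
    A ↦ BA
    B ↦ DD
    C ↦ DB
    D ↦ BC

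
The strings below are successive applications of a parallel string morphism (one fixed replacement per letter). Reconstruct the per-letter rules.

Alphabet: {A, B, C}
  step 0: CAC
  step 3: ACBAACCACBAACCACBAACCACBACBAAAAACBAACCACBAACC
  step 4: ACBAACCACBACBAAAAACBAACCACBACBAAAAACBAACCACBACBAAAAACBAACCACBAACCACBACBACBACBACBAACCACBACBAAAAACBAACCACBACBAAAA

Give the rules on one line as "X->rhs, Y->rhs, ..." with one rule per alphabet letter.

  step 3 ⇒ step 4: ACBAACCACBAACCACBAACCACBACBAAAAACBAACCACBAACC ⇒ ACB·AA·CC·ACB·ACB·AA·AA·ACB·AA·CC·ACB·ACB·AA·AA·ACB·AA·CC·ACB·ACB·AA·AA·ACB·AA·CC·ACB·AA·CC·ACB·ACB·ACB·ACB·ACB·AA·CC·ACB·ACB·AA·AA·ACB·AA·CC·ACB·ACB·AA·AA
    A ↦ ACB
    B ↦ CC
    C ↦ AA

A->ACB, B->CC, C->AA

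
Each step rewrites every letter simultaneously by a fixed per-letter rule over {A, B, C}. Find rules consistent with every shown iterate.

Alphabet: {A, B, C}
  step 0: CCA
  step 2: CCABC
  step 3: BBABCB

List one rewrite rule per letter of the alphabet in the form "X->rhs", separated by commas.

A->AB, B->C, C->B

  step 2 ⇒ step 3: CCABC ⇒ B·B·AB·C·B
    A ↦ AB
    B ↦ C
    C ↦ B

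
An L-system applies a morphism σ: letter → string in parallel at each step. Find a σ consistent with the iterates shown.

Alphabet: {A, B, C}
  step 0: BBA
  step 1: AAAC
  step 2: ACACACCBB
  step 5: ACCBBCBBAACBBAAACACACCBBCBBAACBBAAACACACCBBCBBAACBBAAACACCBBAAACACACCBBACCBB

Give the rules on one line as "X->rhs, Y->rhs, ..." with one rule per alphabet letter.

  step 1 ⇒ step 2: AAAC ⇒ AC·AC·AC·CBB
    A ↦ AC
    C ↦ CBB
  step 0 ⇒ step 1: BBA ⇒ A·A·AC
    B ↦ A

A->AC, B->A, C->CBB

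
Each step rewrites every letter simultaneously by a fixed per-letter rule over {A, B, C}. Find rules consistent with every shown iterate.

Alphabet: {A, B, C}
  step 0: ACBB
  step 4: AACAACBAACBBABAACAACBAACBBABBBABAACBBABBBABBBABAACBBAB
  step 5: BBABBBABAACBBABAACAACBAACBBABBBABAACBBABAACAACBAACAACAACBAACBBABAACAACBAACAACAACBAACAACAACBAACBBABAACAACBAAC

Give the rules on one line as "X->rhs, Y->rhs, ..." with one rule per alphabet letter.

  step 4 ⇒ step 5: AACAACBAACBBABAACAACBAACBBABBBABAACBBABBBABBBABAACBBAB ⇒ B·B·AB·B·B·AB·AAC·B·B·AB·AAC·AAC·B·AAC·B·B·AB·B·B·AB·AAC·B·B·AB·AAC·AAC·B·AAC·AAC·AAC·B·AAC·B·B·AB·AAC·AAC·B·AAC·AAC·AAC·B·AAC·AAC·AAC·B·AAC·B·B·AB·AAC·AAC·B·AAC
    A ↦ B
    B ↦ AAC
    C ↦ AB

A->B, B->AAC, C->AB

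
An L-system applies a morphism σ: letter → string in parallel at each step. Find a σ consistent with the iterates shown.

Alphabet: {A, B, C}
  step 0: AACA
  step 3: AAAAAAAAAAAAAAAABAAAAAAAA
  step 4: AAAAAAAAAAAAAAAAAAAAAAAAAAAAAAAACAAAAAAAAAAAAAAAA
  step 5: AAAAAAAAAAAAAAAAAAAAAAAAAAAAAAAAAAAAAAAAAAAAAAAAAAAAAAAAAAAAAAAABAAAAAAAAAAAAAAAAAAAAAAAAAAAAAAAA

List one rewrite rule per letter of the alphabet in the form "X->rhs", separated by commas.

  step 4 ⇒ step 5: AAAAAAAAAAAAAAAAAAAAAAAAAAAAAAAACAAAAAAAAAAAAAAAA ⇒ AA·AA·AA·AA·AA·AA·AA·AA·AA·AA·AA·AA·AA·AA·AA·AA·AA·AA·AA·AA·AA·AA·AA·AA·AA·AA·AA·AA·AA·AA·AA·AA·B·AA·AA·AA·AA·AA·AA·AA·AA·AA·AA·AA·AA·AA·AA·AA·AA
    A ↦ AA
    C ↦ B
  step 3 ⇒ step 4: AAAAAAAAAAAAAAAABAAAAAAAA ⇒ AA·AA·AA·AA·AA·AA·AA·AA·AA·AA·AA·AA·AA·AA·AA·AA·C·AA·AA·AA·AA·AA·AA·AA·AA
    B ↦ C

A->AA, B->C, C->B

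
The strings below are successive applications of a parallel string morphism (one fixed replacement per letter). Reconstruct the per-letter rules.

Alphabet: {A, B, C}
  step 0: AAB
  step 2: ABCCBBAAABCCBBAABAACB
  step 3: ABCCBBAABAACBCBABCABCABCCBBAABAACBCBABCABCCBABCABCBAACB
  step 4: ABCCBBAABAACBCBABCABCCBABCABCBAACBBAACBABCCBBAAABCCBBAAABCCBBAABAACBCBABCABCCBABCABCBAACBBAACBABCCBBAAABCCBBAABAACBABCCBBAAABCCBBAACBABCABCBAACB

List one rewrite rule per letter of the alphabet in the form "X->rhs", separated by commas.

A->ABC, B->CB, C->BAA

  step 3 ⇒ step 4: ABCCBBAABAACBCBABCABCABCCBBAABAACBCBABCABCCBABCABCBAACB ⇒ ABC·CB·BAA·BAA·CB·CB·ABC·ABC·CB·ABC·ABC·BAA·CB·BAA·CB·ABC·CB·BAA·ABC·CB·BAA·ABC·CB·BAA·BAA·CB·CB·ABC·ABC·CB·ABC·ABC·BAA·CB·BAA·CB·ABC·CB·BAA·ABC·CB·BAA·BAA·CB·ABC·CB·BAA·ABC·CB·BAA·CB·ABC·ABC·BAA·CB
    A ↦ ABC
    B ↦ CB
    C ↦ BAA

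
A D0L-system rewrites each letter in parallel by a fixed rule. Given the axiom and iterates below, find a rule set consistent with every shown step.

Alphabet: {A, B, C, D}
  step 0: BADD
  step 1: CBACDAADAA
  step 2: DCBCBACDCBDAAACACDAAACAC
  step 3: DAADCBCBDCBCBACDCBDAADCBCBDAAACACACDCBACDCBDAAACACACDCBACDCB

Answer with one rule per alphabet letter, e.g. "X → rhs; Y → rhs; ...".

  step 2 ⇒ step 3: DCBCBACDCBDAAACACDAAACAC ⇒ DAA·DCB·CB·DCB·CB·AC·DCB·DAA·DCB·CB·DAA·AC·AC·AC·DCB·AC·DCB·DAA·AC·AC·AC·DCB·AC·DCB
    A ↦ AC
    B ↦ CB
    C ↦ DCB
    D ↦ DAA

A->AC, B->CB, C->DCB, D->DAA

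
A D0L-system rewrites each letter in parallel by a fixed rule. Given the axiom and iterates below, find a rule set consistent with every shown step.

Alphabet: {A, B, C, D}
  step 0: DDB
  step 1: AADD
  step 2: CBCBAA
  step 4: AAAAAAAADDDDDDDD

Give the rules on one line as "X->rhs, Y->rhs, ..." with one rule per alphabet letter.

  step 1 ⇒ step 2: AADD ⇒ CB·CB·A·A
    A ↦ CB
    D ↦ A
  step 0 ⇒ step 1: DDB ⇒ A·A·DD
    B ↦ DD
    C ↦ DD  (constrained at step 2)

A->CB, B->DD, C->DD, D->A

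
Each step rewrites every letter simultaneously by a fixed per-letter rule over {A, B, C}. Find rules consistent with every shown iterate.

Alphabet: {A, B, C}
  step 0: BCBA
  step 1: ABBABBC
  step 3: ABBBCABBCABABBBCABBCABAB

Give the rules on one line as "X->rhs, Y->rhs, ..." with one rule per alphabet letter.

A->BC, B->AB, C->B

  step 0 ⇒ step 1: BCBA ⇒ AB·B·AB·BC
    A ↦ BC
    B ↦ AB
    C ↦ B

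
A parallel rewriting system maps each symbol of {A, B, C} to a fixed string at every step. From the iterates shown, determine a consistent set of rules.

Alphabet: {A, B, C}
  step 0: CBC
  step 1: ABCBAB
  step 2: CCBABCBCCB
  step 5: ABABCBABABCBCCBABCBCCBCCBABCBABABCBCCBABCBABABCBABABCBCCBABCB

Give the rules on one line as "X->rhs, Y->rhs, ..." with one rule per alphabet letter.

A->C, B->CB, C->AB

  step 1 ⇒ step 2: ABCBAB ⇒ C·CB·AB·CB·C·CB
    A ↦ C
    B ↦ CB
    C ↦ AB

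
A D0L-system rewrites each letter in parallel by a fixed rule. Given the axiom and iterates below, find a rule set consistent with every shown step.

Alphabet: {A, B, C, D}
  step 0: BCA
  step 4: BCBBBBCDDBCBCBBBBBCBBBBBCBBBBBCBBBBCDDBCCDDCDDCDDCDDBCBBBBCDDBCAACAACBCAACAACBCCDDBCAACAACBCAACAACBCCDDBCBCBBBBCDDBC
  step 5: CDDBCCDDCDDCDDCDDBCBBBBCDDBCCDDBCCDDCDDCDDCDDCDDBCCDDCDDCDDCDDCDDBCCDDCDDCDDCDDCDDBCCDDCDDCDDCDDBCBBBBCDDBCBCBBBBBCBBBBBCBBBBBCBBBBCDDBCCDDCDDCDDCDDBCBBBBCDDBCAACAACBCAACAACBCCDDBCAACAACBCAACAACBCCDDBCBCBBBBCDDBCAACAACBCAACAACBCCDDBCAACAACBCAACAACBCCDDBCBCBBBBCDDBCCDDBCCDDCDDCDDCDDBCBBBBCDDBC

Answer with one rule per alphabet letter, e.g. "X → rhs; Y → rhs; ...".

  step 4 ⇒ step 5: BCBBBBCDDBCBCBBBBBCBBBBBCBBBBBCBBBBCDDBCCDDCDDCDDCDDBCBBBBCDDBCAACAACBCAACAACBCCDDBCAACAACBCAACAACBCCDDBCBCBBBBCDDBC ⇒ CDD·BC·CDD·CDD·CDD·CDD·BC·BB·BB·CDD·BC·CDD·BC·CDD·CDD·CDD·CDD·CDD·BC·CDD·CDD·CDD·CDD·CDD·BC·CDD·CDD·CDD·CDD·CDD·BC·CDD·CDD·CDD·CDD·BC·BB·BB·CDD·BC·BC·BB·BB·BC·BB·BB·BC·BB·BB·BC·BB·BB·CDD·BC·CDD·CDD·CDD·CDD·BC·BB·BB·CDD·BC·AAC·AAC·BC·AAC·AAC·BC·CDD·BC·AAC·AAC·BC·AAC·AAC·BC·CDD·BC·BC·BB·BB·CDD·BC·AAC·AAC·BC·AAC·AAC·BC·CDD·BC·AAC·AAC·BC·AAC·AAC·BC·CDD·BC·BC·BB·BB·CDD·BC·CDD·BC·CDD·CDD·CDD·CDD·BC·BB·BB·CDD·BC
    A ↦ AAC
    B ↦ CDD
    C ↦ BC
    D ↦ BB

A->AAC, B->CDD, C->BC, D->BB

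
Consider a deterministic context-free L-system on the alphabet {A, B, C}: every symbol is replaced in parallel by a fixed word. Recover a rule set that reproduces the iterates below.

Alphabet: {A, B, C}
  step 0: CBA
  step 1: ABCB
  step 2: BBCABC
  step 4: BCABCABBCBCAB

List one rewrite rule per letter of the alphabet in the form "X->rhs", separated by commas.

A->B, B->BC, C->A

  step 1 ⇒ step 2: ABCB ⇒ B·BC·A·BC
    A ↦ B
    B ↦ BC
    C ↦ A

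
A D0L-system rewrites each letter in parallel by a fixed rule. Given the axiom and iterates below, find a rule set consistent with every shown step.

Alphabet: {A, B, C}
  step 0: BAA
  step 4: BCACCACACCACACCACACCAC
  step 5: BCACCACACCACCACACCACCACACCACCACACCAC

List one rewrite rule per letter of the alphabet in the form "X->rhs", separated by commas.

  step 4 ⇒ step 5: BCACCACACCACACCACACCAC ⇒ BC·AC·C·AC·AC·C·AC·C·AC·AC·C·AC·C·AC·AC·C·AC·C·AC·AC·C·AC
    A ↦ C
    B ↦ BC
    C ↦ AC

A->C, B->BC, C->AC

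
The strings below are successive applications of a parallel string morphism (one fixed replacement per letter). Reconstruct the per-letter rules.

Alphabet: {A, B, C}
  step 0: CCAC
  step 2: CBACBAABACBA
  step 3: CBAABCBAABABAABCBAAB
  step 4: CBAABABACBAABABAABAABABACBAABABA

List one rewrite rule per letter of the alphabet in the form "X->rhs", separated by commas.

A->AB, B->A, C->CB

  step 3 ⇒ step 4: CBAABCBAABABAABCBAAB ⇒ CB·A·AB·AB·A·CB·A·AB·AB·A·AB·A·AB·AB·A·CB·A·AB·AB·A
    A ↦ AB
    B ↦ A
    C ↦ CB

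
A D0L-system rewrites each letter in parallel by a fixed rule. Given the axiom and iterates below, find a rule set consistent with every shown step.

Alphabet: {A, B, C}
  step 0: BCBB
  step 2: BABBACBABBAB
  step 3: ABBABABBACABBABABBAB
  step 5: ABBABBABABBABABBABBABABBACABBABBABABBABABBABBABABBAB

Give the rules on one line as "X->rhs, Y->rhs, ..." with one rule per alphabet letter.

A->B, B->AB, C->AC

  step 2 ⇒ step 3: BABBACBABBAB ⇒ AB·B·AB·AB·B·AC·AB·B·AB·AB·B·AB
    A ↦ B
    B ↦ AB
    C ↦ AC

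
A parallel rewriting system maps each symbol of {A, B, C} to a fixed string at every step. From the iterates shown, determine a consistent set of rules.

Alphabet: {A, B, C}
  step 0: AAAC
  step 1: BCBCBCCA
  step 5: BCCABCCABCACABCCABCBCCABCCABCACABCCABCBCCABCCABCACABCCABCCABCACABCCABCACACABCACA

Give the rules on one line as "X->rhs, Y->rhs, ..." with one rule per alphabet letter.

  step 0 ⇒ step 1: AAAC ⇒ BC·BC·BC·CA
    A ↦ BC
    C ↦ CA
    B ↦ A  (constrained at step 1)

A->BC, B->A, C->CA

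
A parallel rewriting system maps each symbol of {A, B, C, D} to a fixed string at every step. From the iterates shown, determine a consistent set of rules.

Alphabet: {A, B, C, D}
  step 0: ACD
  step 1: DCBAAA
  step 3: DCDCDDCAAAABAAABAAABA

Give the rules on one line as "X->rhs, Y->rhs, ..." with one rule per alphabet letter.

  step 0 ⇒ step 1: ACD ⇒ DC·BA·AA
    A ↦ DC
    C ↦ BA
    D ↦ AA
    B ↦ D  (constrained at step 1)

A->DC, B->D, C->BA, D->AA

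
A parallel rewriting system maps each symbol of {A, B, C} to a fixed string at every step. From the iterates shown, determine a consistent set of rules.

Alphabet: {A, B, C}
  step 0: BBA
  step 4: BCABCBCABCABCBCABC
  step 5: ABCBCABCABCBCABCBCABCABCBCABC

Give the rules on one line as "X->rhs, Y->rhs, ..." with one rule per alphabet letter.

A->BC, B->A, C->BC

  step 4 ⇒ step 5: BCABCBCABCABCBCABC ⇒ A·BC·BC·A·BC·A·BC·BC·A·BC·BC·A·BC·A·BC·BC·A·BC
    A ↦ BC
    B ↦ A
    C ↦ BC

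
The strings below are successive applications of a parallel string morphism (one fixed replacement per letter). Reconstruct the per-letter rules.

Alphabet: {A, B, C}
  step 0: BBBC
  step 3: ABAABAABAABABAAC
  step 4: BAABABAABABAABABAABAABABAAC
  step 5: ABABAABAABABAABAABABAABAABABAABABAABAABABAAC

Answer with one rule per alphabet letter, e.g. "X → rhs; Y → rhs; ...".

  step 4 ⇒ step 5: BAABABAABABAABABAABAABABAAC ⇒ A·BA·BA·A·BA·A·BA·BA·A·BA·A·BA·BA·A·BA·A·BA·BA·A·BA·BA·A·BA·A·BA·BA·AC
    A ↦ BA
    B ↦ A
    C ↦ AC

A->BA, B->A, C->AC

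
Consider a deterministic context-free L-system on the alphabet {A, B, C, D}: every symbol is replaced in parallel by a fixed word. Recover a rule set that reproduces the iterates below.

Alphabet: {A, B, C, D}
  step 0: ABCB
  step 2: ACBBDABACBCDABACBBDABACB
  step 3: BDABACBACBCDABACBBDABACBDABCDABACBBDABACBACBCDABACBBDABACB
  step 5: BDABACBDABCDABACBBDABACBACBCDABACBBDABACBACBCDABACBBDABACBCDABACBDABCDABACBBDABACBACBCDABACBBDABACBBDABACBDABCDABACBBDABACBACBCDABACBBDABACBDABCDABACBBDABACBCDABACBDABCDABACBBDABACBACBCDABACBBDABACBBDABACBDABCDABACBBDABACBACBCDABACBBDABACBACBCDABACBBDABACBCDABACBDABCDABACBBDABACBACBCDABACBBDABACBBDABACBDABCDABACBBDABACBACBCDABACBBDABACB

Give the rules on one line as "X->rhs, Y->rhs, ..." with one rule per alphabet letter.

A->B, B->ACB, C->DAB, D->CDA

  step 2 ⇒ step 3: ACBBDABACBCDABACBBDABACB ⇒ B·DAB·ACB·ACB·CDA·B·ACB·B·DAB·ACB·DAB·CDA·B·ACB·B·DAB·ACB·ACB·CDA·B·ACB·B·DAB·ACB
    A ↦ B
    B ↦ ACB
    C ↦ DAB
    D ↦ CDA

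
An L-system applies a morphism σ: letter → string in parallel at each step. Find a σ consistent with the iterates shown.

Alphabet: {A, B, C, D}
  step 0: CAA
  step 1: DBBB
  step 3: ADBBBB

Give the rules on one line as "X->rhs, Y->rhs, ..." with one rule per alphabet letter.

  step 0 ⇒ step 1: CAA ⇒ DB·B·B
    A ↦ B
    C ↦ DB
    B ↦ A  (constrained at step 1)
    D ↦ BC  (constrained at step 1)

A->B, B->A, C->DB, D->BC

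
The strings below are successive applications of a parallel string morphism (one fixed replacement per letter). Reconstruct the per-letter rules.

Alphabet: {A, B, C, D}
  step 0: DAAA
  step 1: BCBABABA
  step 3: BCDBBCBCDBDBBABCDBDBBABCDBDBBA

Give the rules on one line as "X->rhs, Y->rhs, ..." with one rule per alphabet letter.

  step 0 ⇒ step 1: DAAA ⇒ BC·BA·BA·BA
    A ↦ BA
    D ↦ BC
    B ↦ DB  (constrained at step 1)
    C ↦ D  (constrained at step 1)

A->BA, B->DB, C->D, D->BC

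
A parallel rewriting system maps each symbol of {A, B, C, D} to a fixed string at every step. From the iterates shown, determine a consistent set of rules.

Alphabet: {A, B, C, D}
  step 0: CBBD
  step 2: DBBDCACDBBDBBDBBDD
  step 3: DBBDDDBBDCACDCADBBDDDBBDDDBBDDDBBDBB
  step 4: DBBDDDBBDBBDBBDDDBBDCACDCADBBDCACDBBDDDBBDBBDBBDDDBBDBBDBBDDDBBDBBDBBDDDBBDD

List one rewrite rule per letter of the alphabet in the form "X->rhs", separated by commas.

A->C, B->D, C->DCA, D->DBB

  step 3 ⇒ step 4: DBBDDDBBDCACDCADBBDDDBBDDDBBDDDBBDBB ⇒ DBB·D·D·DBB·DBB·DBB·D·D·DBB·DCA·C·DCA·DBB·DCA·C·DBB·D·D·DBB·DBB·DBB·D·D·DBB·DBB·DBB·D·D·DBB·DBB·DBB·D·D·DBB·D·D
    A ↦ C
    B ↦ D
    C ↦ DCA
    D ↦ DBB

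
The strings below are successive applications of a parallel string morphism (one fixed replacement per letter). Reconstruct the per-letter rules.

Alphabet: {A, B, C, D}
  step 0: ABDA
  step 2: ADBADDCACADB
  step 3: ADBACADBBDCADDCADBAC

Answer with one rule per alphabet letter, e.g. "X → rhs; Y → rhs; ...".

  step 2 ⇒ step 3: ADBADDCACADB ⇒ AD·B·AC·AD·B·B·DC·AD·DC·AD·B·AC
    A ↦ AD
    B ↦ AC
    C ↦ DC
    D ↦ B

A->AD, B->AC, C->DC, D->B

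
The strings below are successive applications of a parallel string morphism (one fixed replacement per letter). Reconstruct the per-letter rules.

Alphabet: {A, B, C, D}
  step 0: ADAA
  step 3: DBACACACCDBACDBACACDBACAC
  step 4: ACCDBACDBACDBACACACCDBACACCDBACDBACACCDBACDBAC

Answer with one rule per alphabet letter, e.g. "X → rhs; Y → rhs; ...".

A->DB, B->C, C->AC, D->AC

  step 3 ⇒ step 4: DBACACACCDBACDBACACDBACAC ⇒ AC·C·DB·AC·DB·AC·DB·AC·AC·AC·C·DB·AC·AC·C·DB·AC·DB·AC·AC·C·DB·AC·DB·AC
    A ↦ DB
    B ↦ C
    C ↦ AC
    D ↦ AC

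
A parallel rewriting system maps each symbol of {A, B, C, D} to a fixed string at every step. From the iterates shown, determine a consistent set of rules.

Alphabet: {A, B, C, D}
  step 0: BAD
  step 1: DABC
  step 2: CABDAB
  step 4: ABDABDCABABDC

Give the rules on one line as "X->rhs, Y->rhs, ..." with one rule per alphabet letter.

  step 1 ⇒ step 2: DABC ⇒ C·AB·D·AB
    A ↦ AB
    B ↦ D
    C ↦ AB
    D ↦ C

A->AB, B->D, C->AB, D->C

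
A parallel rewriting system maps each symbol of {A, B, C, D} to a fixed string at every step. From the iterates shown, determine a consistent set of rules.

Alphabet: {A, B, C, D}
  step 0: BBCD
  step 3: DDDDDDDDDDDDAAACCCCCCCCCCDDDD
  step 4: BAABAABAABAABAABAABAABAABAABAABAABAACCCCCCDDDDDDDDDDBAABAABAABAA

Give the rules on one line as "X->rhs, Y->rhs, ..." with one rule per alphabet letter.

  step 3 ⇒ step 4: DDDDDDDDDDDDAAACCCCCCCCCCDDDD ⇒ BAA·BAA·BAA·BAA·BAA·BAA·BAA·BAA·BAA·BAA·BAA·BAA·CC·CC·CC·D·D·D·D·D·D·D·D·D·D·BAA·BAA·BAA·BAA
    A ↦ CC
    C ↦ D
    D ↦ BAA
    B ↦ AAA  (constrained at step 0)

A->CC, B->AAA, C->D, D->BAA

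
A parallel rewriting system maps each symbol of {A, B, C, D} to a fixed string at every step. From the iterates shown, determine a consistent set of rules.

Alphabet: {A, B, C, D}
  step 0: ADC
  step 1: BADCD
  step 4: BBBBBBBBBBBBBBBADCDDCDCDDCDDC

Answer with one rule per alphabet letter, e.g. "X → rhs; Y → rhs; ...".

A->BA, B->BB, C->D, D->DC

  step 0 ⇒ step 1: ADC ⇒ BA·DC·D
    A ↦ BA
    C ↦ D
    D ↦ DC
    B ↦ BB  (constrained at step 1)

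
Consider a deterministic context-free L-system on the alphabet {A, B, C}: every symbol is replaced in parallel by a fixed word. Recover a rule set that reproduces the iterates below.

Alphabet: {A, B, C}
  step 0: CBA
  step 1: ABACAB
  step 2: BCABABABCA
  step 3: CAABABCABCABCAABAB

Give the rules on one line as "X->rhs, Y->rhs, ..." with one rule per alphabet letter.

A->B, B->CA, C->ABA

  step 2 ⇒ step 3: BCABABABCA ⇒ CA·ABA·B·CA·B·CA·B·CA·ABA·B
    A ↦ B
    B ↦ CA
    C ↦ ABA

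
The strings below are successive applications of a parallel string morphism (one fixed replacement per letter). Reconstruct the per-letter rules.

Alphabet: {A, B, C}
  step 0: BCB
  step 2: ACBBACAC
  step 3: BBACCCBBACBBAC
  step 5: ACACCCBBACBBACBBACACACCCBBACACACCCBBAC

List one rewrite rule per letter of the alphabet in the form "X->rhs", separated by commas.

  step 2 ⇒ step 3: ACBBACAC ⇒ BB·AC·C·C·BB·AC·BB·AC
    A ↦ BB
    B ↦ C
    C ↦ AC

A->BB, B->C, C->AC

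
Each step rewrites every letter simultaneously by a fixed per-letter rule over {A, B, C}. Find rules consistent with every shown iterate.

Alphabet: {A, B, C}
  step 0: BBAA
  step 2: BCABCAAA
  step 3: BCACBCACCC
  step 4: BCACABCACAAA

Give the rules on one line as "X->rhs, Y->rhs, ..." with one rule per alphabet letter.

A->C, B->BC, C->A

  step 3 ⇒ step 4: BCACBCACCC ⇒ BC·A·C·A·BC·A·C·A·A·A
    A ↦ C
    B ↦ BC
    C ↦ A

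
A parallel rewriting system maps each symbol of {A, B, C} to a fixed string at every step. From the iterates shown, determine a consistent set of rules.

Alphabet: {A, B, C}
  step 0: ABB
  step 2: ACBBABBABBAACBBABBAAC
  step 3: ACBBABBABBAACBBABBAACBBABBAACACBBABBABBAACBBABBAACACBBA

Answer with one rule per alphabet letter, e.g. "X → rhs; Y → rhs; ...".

  step 2 ⇒ step 3: ACBBABBABBAACBBABBAAC ⇒ AC·BBA·BBA·BBA·AC·BBA·BBA·AC·BBA·BBA·AC·AC·BBA·BBA·BBA·AC·BBA·BBA·AC·AC·BBA
    A ↦ AC
    B ↦ BBA
    C ↦ BBA

A->AC, B->BBA, C->BBA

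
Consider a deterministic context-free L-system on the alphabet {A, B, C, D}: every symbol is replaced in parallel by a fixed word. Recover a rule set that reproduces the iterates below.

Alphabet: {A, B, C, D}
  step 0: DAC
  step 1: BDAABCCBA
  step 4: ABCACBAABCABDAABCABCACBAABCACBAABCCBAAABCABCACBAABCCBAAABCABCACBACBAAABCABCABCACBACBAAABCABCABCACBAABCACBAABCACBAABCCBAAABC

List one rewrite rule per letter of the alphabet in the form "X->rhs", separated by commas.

  step 0 ⇒ step 1: DAC ⇒ BDA·ABC·CBA
    A ↦ ABC
    C ↦ CBA
    D ↦ BDA
    B ↦ A  (constrained at step 1)

A->ABC, B->A, C->CBA, D->BDA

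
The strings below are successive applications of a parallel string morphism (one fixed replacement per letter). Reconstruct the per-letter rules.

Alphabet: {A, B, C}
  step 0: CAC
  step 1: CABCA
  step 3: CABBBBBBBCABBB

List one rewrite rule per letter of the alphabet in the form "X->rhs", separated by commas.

  step 0 ⇒ step 1: CAC ⇒ CA·B·CA
    A ↦ B
    C ↦ CA
    B ↦ BB  (constrained at step 1)

A->B, B->BB, C->CA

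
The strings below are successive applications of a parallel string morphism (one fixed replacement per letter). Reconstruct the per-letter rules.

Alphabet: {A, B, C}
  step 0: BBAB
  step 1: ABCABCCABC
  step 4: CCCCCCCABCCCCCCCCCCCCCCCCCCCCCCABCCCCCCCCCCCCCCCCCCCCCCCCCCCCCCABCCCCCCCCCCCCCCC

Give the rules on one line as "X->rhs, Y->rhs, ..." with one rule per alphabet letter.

A->C, B->ABC, C->CC

  step 0 ⇒ step 1: BBAB ⇒ ABC·ABC·C·ABC
    A ↦ C
    B ↦ ABC
    C ↦ CC  (constrained at step 1)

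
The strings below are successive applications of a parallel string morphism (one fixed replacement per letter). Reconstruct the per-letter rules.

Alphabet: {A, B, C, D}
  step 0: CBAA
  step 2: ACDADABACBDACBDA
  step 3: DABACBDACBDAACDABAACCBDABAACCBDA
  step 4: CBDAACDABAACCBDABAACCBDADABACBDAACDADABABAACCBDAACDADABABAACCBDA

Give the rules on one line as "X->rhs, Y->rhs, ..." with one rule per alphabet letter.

  step 3 ⇒ step 4: DABACBDACBDAACDABAACCBDABAACCBDA ⇒ CB·DA·AC·DA·BA·AC·CB·DA·BA·AC·CB·DA·DA·BA·CB·DA·AC·DA·DA·BA·BA·AC·CB·DA·AC·DA·DA·BA·BA·AC·CB·DA
    A ↦ DA
    B ↦ AC
    C ↦ BA
    D ↦ CB

A->DA, B->AC, C->BA, D->CB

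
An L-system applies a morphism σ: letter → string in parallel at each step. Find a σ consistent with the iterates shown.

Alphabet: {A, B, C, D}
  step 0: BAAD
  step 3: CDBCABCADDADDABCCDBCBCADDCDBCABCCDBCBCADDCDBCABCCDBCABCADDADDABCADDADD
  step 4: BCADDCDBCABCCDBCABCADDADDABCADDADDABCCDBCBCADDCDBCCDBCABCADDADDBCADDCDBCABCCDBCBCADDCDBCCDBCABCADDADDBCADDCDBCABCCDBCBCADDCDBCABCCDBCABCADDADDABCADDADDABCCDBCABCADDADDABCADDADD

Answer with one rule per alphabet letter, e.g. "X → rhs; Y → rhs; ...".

  step 3 ⇒ step 4: CDBCABCADDADDABCCDBCBCADDCDBCABCCDBCBCADDCDBCABCCDBCABCADDADDABCADDADD ⇒ BC·ADD·CD·BC·ABC·CD·BC·ABC·ADD·ADD·ABC·ADD·ADD·ABC·CD·BC·BC·ADD·CD·BC·CD·BC·ABC·ADD·ADD·BC·ADD·CD·BC·ABC·CD·BC·BC·ADD·CD·BC·CD·BC·ABC·ADD·ADD·BC·ADD·CD·BC·ABC·CD·BC·BC·ADD·CD·BC·ABC·CD·BC·ABC·ADD·ADD·ABC·ADD·ADD·ABC·CD·BC·ABC·ADD·ADD·ABC·ADD·ADD
    A ↦ ABC
    B ↦ CD
    C ↦ BC
    D ↦ ADD

A->ABC, B->CD, C->BC, D->ADD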